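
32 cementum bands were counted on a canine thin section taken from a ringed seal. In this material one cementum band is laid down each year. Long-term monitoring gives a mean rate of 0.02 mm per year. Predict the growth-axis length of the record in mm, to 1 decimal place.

0.6 mm

The record spans 32 years at 0.02 mm per year.
32 years at 0.02 mm/year gives 0.02 × 32 = 0.6 mm.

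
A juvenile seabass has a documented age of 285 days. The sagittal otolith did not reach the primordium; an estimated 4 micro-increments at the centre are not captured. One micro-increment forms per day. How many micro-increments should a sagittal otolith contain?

Expected micro-increments over 285 days: 285.
Less the 4 uncaptured micro-increments: 285 − 4 = 281.

281 micro-increments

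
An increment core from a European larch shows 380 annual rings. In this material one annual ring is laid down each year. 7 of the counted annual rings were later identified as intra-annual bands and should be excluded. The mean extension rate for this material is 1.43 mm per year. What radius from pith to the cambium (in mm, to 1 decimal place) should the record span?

533.4 mm

After corrections the count is 380 − 7 = 373 annual rings.
Predicted length = 1.43 mm/year × 373 years = 533.4 mm.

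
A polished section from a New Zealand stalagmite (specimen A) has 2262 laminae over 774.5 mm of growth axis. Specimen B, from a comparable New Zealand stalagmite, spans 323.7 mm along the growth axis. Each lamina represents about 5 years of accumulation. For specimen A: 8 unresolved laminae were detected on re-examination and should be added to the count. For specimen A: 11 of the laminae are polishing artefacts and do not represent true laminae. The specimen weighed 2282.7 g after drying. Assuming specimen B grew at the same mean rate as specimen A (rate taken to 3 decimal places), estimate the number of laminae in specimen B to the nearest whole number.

938 laminae

Specimen A: adjusted count: 2262 − 11 + 8 = 2259 laminae.
Specimen A: multiplying by 5 years per lamina: 2259 × 5 = 11295 years.
A: 774.5 mm over 11295 years gives 774.5 / 11295 ≈ 0.069 mm/year.
For B, 323.7 / 0.069 = 4691.30 years; at 5 years per lamina that is 4691.30 / 5 ≈ 938 laminae.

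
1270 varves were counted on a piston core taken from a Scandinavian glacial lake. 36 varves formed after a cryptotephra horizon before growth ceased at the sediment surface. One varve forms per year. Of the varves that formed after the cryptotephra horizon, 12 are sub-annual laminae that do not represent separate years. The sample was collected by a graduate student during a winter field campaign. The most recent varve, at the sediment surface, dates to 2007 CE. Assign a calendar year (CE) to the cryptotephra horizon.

1983 CE

36 varves formed after the cryptotephra horizon.
36 − 12 false = 24 true varves after the cryptotephra horizon.
The varve at the sediment surface is 2007 CE, so the cryptotephra horizon dates to 2007 − 24 = 1983 CE.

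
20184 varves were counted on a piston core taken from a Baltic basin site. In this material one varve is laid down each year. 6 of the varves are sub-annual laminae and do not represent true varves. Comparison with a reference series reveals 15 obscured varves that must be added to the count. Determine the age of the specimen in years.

20193 years

True varve count = 20184 − 6 + 15 = 20193.
With a one-to-one varve periodicity this is 20193 years.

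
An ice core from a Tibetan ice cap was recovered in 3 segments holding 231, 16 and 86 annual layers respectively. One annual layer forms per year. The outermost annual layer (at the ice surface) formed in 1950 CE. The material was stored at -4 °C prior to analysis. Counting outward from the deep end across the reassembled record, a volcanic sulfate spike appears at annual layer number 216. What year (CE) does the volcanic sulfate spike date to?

1833 CE

Total annual layers = 231 + 16 + 86 = 333.
Between annual layer 216 and the ice surface there are 333 − 216 = 117 annual layers.
1950 − 117 = 1833 CE.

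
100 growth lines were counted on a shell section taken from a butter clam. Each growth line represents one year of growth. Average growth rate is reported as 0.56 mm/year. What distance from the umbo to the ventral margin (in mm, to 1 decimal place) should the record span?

The record spans 100 years at 0.56 mm per year.
100 years at 0.56 mm/year gives 0.56 × 100 = 56.0 mm.

56.0 mm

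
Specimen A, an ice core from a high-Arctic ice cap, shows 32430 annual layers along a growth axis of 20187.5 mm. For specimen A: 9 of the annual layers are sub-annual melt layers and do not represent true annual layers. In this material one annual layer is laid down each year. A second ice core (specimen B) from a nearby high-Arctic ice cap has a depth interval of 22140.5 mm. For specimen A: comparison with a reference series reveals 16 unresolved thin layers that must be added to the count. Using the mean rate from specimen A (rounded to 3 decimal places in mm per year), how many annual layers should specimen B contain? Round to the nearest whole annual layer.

Specimen A: correcting the raw count gives 32430 − 9 + 16 = 32437 true annual layers.
A: 20187.5 mm over 32437 years gives 20187.5 / 32437 ≈ 0.622 mm/year.
B spans 22140.5 / 0.622 = 35595.66 years ≈ 35596 annual layers.

35596 annual layers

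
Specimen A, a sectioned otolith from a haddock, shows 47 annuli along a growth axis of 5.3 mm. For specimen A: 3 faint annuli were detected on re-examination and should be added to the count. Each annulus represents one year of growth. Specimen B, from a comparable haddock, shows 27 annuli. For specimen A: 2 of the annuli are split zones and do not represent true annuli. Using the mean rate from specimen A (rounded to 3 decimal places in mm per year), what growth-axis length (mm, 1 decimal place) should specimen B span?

Specimen A: after corrections the count is 47 − 2 + 3 = 48 annuli.
A: Extension rate ≈ 5.3 / 48 = 0.110 mm/yr.
For B, 0.110 mm/year × 27 years = 3.0 mm.

3.0 mm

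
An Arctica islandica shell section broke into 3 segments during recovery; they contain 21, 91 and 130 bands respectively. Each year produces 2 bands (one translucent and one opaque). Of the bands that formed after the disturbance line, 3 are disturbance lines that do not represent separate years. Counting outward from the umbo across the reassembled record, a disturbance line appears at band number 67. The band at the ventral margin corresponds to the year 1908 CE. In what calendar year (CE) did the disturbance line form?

Total bands = 21 + 91 + 130 = 242.
Between band 67 and the ventral margin there are 242 − 67 = 175 bands.
175 − 3 false = 172 true bands after the disturbance line.
Dividing by 2 bands per year: 172 / 2 = 86 years.
Counting back 86 years from 1908 CE places the disturbance line in 1908 − 86 = 1822 CE.

1822 CE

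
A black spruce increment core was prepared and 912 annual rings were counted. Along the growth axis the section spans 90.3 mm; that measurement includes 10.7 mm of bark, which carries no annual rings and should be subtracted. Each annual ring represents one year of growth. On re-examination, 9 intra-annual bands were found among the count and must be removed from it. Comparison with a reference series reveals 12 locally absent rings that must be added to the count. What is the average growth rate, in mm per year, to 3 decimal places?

0.087 mm per year

True annual ring count = 912 − 9 + 12 = 915.
Net length = 90.3 − 10.7 = 79.6 mm.
Extension rate ≈ 79.6 / 915 = 0.087 mm per year.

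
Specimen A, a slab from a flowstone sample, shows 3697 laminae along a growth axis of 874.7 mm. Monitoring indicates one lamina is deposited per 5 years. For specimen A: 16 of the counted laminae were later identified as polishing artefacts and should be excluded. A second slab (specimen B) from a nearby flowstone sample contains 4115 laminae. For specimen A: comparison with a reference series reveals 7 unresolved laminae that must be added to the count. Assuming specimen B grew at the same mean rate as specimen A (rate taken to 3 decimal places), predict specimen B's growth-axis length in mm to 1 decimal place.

Specimen A: after corrections the count is 3697 − 16 + 7 = 3688 laminae.
Specimen A: multiplying by 5 years per lamina: 3688 × 5 = 18440 years.
A: Extension rate ≈ 874.7 / 18440 = 0.047 mm/year.
Specimen B: at 5 years per lamina, 4115 × 5 = 20575 years. For B, 0.047 mm/year × 20575 years = 967.0 mm.

967.0 mm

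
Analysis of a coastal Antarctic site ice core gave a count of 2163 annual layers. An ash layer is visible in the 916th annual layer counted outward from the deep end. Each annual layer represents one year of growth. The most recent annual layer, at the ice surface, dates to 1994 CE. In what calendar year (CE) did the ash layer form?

747 CE

Between annual layer 916 and the ice surface there are 2163 − 916 = 1247 annual layers.
1994 − 1247 = 747 CE.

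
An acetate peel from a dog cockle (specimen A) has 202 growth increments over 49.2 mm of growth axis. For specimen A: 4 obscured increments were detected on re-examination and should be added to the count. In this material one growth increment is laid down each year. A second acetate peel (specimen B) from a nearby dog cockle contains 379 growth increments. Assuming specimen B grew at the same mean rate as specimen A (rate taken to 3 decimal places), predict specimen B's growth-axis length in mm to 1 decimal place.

Specimen A: correcting the raw count gives 202 + 4 = 206 true growth increments.
A: Mean rate = 49.2 mm / 206 years ≈ 0.239 mm/year.
For B, 0.239 mm/year × 379 years = 90.6 mm.

90.6 mm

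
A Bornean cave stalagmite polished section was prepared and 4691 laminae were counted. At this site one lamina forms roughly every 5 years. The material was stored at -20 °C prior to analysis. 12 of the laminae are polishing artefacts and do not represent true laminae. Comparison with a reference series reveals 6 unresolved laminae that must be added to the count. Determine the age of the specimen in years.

After corrections the count is 4691 − 12 + 6 = 4685 laminae.
4685 laminae at 5 years each span 4685 × 5 = 23425 years.

23425 years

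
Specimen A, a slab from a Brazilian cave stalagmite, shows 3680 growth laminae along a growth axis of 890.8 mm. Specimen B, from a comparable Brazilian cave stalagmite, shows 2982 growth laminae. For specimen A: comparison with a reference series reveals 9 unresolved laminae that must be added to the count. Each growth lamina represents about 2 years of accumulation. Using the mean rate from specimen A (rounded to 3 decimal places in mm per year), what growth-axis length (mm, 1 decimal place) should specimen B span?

Specimen A: correcting the raw count gives 3680 + 9 = 3689 true growth laminae.
Specimen A: multiplying by 2 years per growth lamina: 3689 × 2 = 7378 years.
A: Extension rate ≈ 890.8 / 7378 = 0.121 mm/year.
Specimen B: multiplying by 2 years per growth lamina: 2982 × 2 = 5964 years. For B, 0.121 mm/year × 5964 years = 721.6 mm.

721.6 mm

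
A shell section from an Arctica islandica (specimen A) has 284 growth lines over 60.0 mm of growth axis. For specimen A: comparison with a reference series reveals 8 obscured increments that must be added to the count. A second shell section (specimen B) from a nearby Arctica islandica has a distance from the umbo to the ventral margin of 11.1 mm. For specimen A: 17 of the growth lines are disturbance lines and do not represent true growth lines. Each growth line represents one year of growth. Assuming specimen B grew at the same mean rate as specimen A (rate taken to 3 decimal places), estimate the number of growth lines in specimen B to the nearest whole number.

51 growth lines

Specimen A: adjusted count: 284 − 17 + 8 = 275 growth lines.
A: 60.0 mm over 275 years gives 60.0 / 275 ≈ 0.218 mm/yr.
Specimen B: 11.1 mm / 0.218 mm per year = 50.92 years ≈ 51 growth lines.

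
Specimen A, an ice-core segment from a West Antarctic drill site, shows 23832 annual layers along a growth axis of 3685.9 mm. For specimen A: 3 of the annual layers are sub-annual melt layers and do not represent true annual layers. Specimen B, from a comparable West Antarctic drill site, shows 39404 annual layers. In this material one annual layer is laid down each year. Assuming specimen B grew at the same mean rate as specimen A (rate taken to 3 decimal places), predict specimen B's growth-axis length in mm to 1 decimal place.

6107.6 mm

Specimen A: true annual layer count = 23832 − 3 = 23829.
A: Extension rate ≈ 3685.9 / 23829 = 0.155 mm/yr.
Length of B = 0.155 × 39404 = 6107.6 mm.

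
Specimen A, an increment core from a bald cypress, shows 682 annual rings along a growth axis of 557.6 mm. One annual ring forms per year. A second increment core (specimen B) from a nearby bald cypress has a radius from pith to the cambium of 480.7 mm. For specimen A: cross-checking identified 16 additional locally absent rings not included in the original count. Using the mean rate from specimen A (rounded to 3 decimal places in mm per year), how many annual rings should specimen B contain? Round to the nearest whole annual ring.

Specimen A: true annual ring count = 682 + 16 = 698.
A: Mean rate = 557.6 mm / 698 years ≈ 0.799 mm/year.
B spans 480.7 / 0.799 = 601.63 years ≈ 602 annual rings.

602 annual rings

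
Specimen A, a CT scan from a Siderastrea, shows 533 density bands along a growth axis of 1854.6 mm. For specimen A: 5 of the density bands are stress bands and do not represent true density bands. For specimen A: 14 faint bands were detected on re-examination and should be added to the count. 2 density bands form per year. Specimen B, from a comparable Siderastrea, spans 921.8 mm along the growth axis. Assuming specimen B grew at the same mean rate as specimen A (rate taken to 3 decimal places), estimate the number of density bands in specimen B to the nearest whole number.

Specimen A: after corrections the count is 533 − 5 + 14 = 542 density bands.
Specimen A: 542 density bands at 2 per year is 542 / 2 = 271 years.
A: Mean rate = 1854.6 mm / 271 years ≈ 6.844 mm/yr.
B spans 921.8 / 6.844 = 134.69 years; at 2 density bands per year that is 134.69 × 2 ≈ 269 density bands.

269 density bands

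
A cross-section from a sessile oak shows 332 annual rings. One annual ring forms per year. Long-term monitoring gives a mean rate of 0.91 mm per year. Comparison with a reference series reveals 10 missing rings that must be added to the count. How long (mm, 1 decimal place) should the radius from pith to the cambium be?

After corrections the count is 332 + 10 = 342 annual rings.
Predicted length = 0.91 mm/year × 342 years = 311.2 mm.

311.2 mm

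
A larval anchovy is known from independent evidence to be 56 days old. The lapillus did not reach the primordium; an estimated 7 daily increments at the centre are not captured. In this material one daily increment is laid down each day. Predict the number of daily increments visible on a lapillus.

49 daily increments

At one daily increment per day, 56 days correspond to 56 daily increments.
Less the 7 uncaptured daily increments: 56 − 7 = 49.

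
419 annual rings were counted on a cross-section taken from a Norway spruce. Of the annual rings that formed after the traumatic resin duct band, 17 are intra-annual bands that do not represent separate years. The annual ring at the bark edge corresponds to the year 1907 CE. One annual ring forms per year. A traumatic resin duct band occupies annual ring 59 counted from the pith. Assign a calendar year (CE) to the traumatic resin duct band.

1564 CE

419 − 59 = 360 annual rings lie beyond the traumatic resin duct band toward the bark edge.
360 − 17 false = 343 true annual rings after the traumatic resin duct band.
Counting back 343 years from 1907 CE places the traumatic resin duct band in 1907 − 343 = 1564 CE.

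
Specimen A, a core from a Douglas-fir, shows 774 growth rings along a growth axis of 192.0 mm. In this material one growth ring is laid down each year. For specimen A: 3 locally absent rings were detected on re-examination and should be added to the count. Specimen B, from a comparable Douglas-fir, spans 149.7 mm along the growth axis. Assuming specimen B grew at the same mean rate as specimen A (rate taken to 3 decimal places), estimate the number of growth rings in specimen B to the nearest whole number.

Specimen A: true growth ring count = 774 + 3 = 777.
A: 192.0 mm over 777 years gives 192.0 / 777 ≈ 0.247 mm per year.
B spans 149.7 / 0.247 = 606.07 years ≈ 606 growth rings.

606 growth rings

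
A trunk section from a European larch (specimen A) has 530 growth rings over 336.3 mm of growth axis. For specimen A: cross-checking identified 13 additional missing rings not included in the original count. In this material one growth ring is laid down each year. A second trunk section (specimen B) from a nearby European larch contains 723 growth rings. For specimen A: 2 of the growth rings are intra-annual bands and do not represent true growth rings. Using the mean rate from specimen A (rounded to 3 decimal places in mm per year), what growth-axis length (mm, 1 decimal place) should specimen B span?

Specimen A: after corrections the count is 530 − 2 + 13 = 541 growth rings.
A: Mean rate = 336.3 mm / 541 years ≈ 0.622 mm/year.
B's length ≈ 0.622 × 723 = 449.7 mm.

449.7 mm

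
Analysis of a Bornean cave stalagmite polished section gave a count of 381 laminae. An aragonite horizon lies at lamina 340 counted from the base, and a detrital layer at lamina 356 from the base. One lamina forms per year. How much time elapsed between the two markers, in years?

16 years

Separation: 356 − 340 = 16 laminae.
At one lamina per year, 16 years elapsed between them.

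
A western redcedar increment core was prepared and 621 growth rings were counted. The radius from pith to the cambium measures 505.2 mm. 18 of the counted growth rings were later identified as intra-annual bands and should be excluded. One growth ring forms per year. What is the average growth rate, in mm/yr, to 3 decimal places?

After corrections the count is 621 − 18 = 603 growth rings.
505.2 mm over 603 years gives 505.2 / 603 ≈ 0.838 mm/yr.

0.838 mm/yr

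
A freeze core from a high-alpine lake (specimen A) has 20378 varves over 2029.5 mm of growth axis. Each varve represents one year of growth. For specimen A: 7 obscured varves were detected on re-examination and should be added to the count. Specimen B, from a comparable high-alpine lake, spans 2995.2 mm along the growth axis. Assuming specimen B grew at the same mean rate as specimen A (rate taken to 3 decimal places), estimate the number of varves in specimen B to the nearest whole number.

29952 varves

Specimen A: adjusted count: 20378 + 7 = 20385 varves.
A: Extension rate ≈ 2029.5 / 20385 = 0.100 mm/yr.
Specimen B: 2995.2 mm / 0.100 mm per year = 29952.00 years ≈ 29952 varves.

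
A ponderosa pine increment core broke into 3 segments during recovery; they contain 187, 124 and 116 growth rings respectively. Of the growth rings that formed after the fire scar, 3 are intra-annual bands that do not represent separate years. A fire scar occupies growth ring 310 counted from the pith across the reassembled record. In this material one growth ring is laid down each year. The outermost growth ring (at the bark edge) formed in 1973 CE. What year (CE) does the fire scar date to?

Total growth rings = 187 + 124 + 116 = 427.
427 − 310 = 117 growth rings lie beyond the fire scar toward the bark edge.
Removing the 3 false growth rings leaves 117 − 3 = 114 true growth rings beyond the fire scar.
The growth ring at the bark edge is 1973 CE, so the fire scar dates to 1973 − 114 = 1859 CE.

1859 CE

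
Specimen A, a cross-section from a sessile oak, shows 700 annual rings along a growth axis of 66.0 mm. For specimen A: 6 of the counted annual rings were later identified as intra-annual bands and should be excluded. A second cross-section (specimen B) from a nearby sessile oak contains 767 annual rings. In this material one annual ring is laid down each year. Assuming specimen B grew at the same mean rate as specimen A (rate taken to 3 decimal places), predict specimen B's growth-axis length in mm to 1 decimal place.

Specimen A: after corrections the count is 700 − 6 = 694 annual rings.
A: 66.0 mm over 694 years gives 66.0 / 694 ≈ 0.095 mm/year.
Length of B = 0.095 × 767 = 72.9 mm.

72.9 mm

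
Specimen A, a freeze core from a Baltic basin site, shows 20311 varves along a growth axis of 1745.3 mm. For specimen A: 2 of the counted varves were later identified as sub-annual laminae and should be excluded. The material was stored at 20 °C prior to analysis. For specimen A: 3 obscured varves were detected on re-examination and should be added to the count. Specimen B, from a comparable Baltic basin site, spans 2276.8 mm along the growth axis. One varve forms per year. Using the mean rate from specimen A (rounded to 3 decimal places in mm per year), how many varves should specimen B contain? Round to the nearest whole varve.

26474 varves

Specimen A: adjusted count: 20311 − 2 + 3 = 20312 varves.
A: Extension rate ≈ 1745.3 / 20312 = 0.086 mm per year.
Specimen B: 2276.8 mm / 0.086 mm per year = 26474.42 years ≈ 26474 varves.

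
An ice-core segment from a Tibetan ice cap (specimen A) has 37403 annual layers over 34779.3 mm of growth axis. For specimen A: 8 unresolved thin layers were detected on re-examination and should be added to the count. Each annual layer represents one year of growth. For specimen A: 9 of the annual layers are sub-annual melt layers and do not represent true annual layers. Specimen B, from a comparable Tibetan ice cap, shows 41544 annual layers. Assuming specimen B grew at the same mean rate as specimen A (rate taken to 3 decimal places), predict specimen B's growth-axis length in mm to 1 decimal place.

38635.9 mm

Specimen A: true annual layer count = 37403 − 9 + 8 = 37402.
A: Extension rate ≈ 34779.3 / 37402 = 0.930 mm/year.
For B, 0.930 mm/year × 41544 years = 38635.9 mm.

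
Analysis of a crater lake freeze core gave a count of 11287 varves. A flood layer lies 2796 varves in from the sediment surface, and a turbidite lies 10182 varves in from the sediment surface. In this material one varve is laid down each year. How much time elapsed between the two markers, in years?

10182 − 2796 = 7386 varves lie between the two events.
That is 7386 years at one varve per year.

7386 yr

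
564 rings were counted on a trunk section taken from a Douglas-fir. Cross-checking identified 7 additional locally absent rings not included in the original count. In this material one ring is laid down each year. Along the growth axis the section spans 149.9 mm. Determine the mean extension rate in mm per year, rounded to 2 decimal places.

0.26 mm per year

Adjusted count: 564 + 7 = 571 rings.
149.9 mm over 571 years gives 149.9 / 571 ≈ 0.26 mm per year.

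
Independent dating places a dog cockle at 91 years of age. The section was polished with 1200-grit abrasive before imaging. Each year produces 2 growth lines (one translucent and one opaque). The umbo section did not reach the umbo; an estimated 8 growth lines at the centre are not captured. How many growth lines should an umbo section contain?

174 growth lines

Expected growth lines: 91 × 2 = 182.
Less the 8 uncaptured growth lines: 182 − 8 = 174.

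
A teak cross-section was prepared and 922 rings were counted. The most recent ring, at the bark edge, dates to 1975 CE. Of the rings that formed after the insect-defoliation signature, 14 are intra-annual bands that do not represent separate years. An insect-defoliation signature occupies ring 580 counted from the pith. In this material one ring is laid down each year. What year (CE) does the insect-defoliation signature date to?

The insect-defoliation signature sits at ring 580 from the pith, so 922 − 580 = 342 rings formed after it.
Removing the 14 false rings leaves 342 − 14 = 328 true rings beyond the insect-defoliation signature.
Counting back 328 years from 1975 CE places the insect-defoliation signature in 1975 − 328 = 1647 CE.

1647 CE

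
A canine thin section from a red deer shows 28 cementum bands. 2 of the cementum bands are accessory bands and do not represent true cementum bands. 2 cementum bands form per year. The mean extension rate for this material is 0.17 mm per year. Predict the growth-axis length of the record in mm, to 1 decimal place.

Correcting the raw count gives 28 − 2 = 26 true cementum bands.
With 2 cementum bands per year, 26 / 2 = 13 years.
Length ≈ 0.17 × 13 = 2.2 mm.

2.2 mm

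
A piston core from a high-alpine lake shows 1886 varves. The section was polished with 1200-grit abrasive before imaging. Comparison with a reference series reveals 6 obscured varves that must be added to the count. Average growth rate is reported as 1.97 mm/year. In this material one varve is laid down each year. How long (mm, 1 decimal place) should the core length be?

True varve count = 1886 + 6 = 1892.
Predicted length = 1.97 mm/year × 1892 years = 3727.2 mm.

3727.2 mm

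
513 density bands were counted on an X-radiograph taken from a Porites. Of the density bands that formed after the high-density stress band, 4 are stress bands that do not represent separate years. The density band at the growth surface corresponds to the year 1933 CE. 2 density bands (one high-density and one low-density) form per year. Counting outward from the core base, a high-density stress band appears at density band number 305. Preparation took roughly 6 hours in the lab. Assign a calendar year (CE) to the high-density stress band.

The high-density stress band sits at density band 305 from the core base, so 513 − 305 = 208 density bands formed after it.
Removing the 4 false density bands leaves 208 − 4 = 204 true density bands beyond the high-density stress band.
204 density bands at 2 per year is 204 / 2 = 102 years.
The density band at the growth surface is 1933 CE, so the high-density stress band dates to 1933 − 102 = 1831 CE.

1831 CE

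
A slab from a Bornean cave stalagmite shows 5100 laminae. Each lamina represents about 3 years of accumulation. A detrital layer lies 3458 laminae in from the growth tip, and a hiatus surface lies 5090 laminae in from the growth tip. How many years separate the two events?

4896 years

Separation: 5090 − 3458 = 1632 laminae.
1632 laminae at 3 years each span 1632 × 3 = 4896 years.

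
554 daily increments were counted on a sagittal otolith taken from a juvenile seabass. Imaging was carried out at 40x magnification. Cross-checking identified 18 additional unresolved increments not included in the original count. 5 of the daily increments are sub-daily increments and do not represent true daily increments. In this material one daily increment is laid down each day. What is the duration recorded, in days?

Correcting the raw count gives 554 − 5 + 18 = 567 true daily increments.
One daily increment per day makes the duration 567 days.

567 days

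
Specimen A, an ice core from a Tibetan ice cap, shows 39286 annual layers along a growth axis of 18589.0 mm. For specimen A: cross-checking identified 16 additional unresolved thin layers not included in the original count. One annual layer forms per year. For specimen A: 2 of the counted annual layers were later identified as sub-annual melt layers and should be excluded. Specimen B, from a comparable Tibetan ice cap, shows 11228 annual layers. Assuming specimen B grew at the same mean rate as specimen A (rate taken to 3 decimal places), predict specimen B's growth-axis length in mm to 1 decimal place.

5310.8 mm

Specimen A: true annual layer count = 39286 − 2 + 16 = 39300.
A: Extension rate ≈ 18589.0 / 39300 = 0.473 mm per year.
For B, 0.473 mm/year × 11228 years = 5310.8 mm.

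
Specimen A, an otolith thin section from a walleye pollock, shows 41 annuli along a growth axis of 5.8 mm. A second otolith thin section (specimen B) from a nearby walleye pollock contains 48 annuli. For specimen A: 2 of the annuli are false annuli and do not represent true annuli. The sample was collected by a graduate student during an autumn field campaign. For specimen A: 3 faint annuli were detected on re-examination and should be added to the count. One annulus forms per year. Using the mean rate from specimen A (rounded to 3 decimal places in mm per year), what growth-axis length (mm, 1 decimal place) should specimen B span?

6.6 mm

Specimen A: true annulus count = 41 − 2 + 3 = 42.
A: Mean rate = 5.8 mm / 42 years ≈ 0.138 mm/yr.
Length of B = 0.138 × 48 = 6.6 mm.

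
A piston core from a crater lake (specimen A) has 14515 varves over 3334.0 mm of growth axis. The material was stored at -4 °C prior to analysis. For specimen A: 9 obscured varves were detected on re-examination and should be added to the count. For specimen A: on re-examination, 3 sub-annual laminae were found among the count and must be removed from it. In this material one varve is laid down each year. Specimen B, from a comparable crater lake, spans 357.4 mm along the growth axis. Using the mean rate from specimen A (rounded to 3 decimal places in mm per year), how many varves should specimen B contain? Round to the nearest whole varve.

Specimen A: true varve count = 14515 − 3 + 9 = 14521.
A: 3334.0 mm over 14521 years gives 3334.0 / 14521 ≈ 0.230 mm per year.
B spans 357.4 / 0.230 = 1553.91 years ≈ 1554 varves.

1554 varves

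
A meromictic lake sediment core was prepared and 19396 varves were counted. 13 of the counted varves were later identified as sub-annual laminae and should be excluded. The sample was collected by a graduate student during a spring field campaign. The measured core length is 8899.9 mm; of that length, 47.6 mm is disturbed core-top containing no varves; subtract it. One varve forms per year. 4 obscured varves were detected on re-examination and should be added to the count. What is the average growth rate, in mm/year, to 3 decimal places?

True varve count = 19396 − 13 + 4 = 19387.
Removing the 47.6 mm offcut leaves 8899.9 − 47.6 = 8852.3 mm.
Extension rate ≈ 8852.3 / 19387 = 0.457 mm/year.

0.457 mm/year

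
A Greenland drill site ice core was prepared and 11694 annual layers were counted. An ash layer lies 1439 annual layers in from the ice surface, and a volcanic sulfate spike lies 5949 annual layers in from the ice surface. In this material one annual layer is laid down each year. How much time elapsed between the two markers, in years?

4510 yr

The two markers are separated by 5949 − 1439 = 4510 annual layers.
At one annual layer per year, 4510 years elapsed between them.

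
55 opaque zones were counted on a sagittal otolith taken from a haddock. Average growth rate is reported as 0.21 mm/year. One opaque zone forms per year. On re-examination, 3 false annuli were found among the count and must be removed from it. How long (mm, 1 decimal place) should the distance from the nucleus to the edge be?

After corrections the count is 55 − 3 = 52 opaque zones.
52 years at 0.21 mm/year gives 0.21 × 52 = 10.9 mm.

10.9 mm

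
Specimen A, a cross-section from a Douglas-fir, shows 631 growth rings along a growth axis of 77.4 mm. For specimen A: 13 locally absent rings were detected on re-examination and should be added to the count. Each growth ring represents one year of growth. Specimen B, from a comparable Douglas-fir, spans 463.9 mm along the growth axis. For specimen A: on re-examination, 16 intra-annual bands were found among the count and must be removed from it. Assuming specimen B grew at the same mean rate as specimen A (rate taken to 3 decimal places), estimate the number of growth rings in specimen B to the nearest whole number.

3772 growth rings

Specimen A: after corrections the count is 631 − 16 + 13 = 628 growth rings.
A: 77.4 mm over 628 years gives 77.4 / 628 ≈ 0.123 mm per year.
B spans 463.9 / 0.123 = 3771.54 years ≈ 3772 growth rings.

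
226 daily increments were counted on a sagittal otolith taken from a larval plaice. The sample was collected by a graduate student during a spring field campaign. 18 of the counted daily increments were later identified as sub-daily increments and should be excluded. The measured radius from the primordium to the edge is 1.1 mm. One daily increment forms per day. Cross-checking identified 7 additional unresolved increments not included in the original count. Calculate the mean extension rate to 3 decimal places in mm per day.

Adjusted count: 226 − 18 + 7 = 215 daily increments.
Extension rate ≈ 1.1 / 215 = 0.005 mm per day.

0.005 mm per day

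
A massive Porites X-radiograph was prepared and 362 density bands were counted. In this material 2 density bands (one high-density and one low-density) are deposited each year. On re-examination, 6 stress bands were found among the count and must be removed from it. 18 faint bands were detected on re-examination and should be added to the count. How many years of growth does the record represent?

187 years

Correcting the raw count gives 362 − 6 + 18 = 374 true density bands.
374 density bands at 2 per year is 374 / 2 = 187 years.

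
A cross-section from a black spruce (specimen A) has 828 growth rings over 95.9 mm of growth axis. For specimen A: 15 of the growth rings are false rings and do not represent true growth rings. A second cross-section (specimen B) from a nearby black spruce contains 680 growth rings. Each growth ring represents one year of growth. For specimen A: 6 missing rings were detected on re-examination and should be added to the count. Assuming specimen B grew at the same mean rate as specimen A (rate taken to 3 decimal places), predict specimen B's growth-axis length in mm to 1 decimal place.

79.6 mm

Specimen A: correcting the raw count gives 828 − 15 + 6 = 819 true growth rings.
A: Extension rate ≈ 95.9 / 819 = 0.117 mm per year.
For B, 0.117 mm/year × 680 years = 79.6 mm.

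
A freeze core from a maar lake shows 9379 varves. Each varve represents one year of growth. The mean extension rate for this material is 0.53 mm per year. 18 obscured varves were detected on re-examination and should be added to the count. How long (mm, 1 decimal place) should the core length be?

Correcting the raw count gives 9379 + 18 = 9397 true varves.
Predicted length = 0.53 mm/year × 9397 years = 4980.4 mm.

4980.4 mm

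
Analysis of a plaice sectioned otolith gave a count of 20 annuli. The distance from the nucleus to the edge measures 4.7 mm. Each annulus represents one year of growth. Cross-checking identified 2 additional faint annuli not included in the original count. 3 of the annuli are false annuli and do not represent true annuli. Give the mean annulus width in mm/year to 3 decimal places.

After corrections the count is 20 − 3 + 2 = 19 annuli.
Extension rate ≈ 4.7 / 19 = 0.247 mm/year.

0.247 mm/year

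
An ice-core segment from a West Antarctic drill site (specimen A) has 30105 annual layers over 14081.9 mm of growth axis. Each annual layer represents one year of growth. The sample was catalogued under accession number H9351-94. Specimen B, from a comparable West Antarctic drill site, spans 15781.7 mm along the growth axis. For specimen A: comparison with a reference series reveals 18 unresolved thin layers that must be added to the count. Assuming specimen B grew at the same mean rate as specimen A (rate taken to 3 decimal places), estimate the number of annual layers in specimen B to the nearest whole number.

33794 annual layers

Specimen A: correcting the raw count gives 30105 + 18 = 30123 true annual layers.
A: Mean rate = 14081.9 mm / 30123 years ≈ 0.467 mm/yr.
B spans 15781.7 / 0.467 = 33793.79 years ≈ 33794 annual layers.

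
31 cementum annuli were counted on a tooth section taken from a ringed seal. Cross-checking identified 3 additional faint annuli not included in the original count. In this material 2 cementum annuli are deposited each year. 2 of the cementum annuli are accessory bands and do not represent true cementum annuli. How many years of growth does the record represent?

16 years

Correcting the raw count gives 31 − 2 + 3 = 32 true cementum annuli.
Dividing by 2 cementum annuli per year: 32 / 2 = 16 years.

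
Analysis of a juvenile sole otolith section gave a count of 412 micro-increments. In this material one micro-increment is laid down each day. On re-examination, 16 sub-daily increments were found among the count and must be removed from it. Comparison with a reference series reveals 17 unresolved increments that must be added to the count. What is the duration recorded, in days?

413 days

After corrections the count is 412 − 16 + 17 = 413 micro-increments.
At one micro-increment per day, that is 413 days.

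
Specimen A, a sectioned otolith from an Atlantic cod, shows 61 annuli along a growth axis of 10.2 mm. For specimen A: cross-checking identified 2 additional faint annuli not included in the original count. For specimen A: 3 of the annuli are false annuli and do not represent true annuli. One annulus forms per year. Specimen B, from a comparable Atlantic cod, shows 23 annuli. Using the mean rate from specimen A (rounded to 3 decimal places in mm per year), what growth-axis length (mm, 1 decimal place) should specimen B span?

Specimen A: correcting the raw count gives 61 − 3 + 2 = 60 true annuli.
A: Extension rate ≈ 10.2 / 60 = 0.170 mm per year.
Length of B = 0.170 × 23 = 3.9 mm.

3.9 mm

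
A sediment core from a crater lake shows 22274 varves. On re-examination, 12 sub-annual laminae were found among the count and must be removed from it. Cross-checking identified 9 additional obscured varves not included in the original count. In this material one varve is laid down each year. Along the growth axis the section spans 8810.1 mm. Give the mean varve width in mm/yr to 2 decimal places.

0.40 mm/yr

True varve count = 22274 − 12 + 9 = 22271.
8810.1 mm over 22271 years gives 8810.1 / 22271 ≈ 0.40 mm/yr.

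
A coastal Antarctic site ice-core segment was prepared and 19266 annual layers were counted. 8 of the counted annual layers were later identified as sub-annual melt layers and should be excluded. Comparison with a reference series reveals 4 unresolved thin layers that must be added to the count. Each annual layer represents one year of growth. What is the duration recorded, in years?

True annual layer count = 19266 − 8 + 4 = 19262.
With a one-to-one annual layer periodicity this is 19262 years.

19262 years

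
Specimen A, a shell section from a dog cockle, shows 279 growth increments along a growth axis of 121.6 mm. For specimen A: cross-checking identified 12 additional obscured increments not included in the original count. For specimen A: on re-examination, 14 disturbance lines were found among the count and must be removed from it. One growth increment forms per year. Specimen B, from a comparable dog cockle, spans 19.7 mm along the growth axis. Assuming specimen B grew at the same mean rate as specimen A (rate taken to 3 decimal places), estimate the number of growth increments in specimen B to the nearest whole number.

Specimen A: after corrections the count is 279 − 14 + 12 = 277 growth increments.
A: Extension rate ≈ 121.6 / 277 = 0.439 mm per year.
B spans 19.7 / 0.439 = 44.87 years ≈ 45 growth increments.

45 growth increments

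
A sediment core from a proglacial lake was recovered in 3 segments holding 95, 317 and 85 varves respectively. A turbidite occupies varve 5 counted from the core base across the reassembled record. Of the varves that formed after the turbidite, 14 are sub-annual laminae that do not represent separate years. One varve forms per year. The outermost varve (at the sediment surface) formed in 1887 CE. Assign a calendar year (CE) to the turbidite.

1409 CE

Total varves = 95 + 317 + 85 = 497.
Between varve 5 and the sediment surface there are 497 − 5 = 492 varves.
Removing the 14 false varves leaves 492 − 14 = 478 true varves beyond the turbidite.
1887 − 478 = 1409 CE.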